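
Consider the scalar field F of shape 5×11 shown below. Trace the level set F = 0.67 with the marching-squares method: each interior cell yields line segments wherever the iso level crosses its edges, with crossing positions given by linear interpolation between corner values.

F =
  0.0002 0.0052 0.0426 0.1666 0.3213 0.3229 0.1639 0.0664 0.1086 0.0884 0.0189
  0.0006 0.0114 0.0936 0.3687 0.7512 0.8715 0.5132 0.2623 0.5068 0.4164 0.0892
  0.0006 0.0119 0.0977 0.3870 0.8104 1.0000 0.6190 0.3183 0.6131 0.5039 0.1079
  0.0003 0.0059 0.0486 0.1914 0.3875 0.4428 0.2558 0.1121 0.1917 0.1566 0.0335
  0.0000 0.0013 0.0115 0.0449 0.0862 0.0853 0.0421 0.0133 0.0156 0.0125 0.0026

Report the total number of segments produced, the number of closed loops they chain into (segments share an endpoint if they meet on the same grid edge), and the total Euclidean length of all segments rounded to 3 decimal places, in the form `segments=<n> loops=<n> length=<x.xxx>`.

cell (0,3): code 0100 → (0.811,4.000)–(1.000,3.788)
cell (0,4): code 1100 → (0.633,5.000)–(0.811,4.000)
cell (0,5): code 1000 → (1.000,5.562)–(0.633,5.000)
cell (1,3): code 0110 → (1.000,3.788)–(2.000,3.668)
cell (1,5): code 1001 → (2.000,5.866)–(1.000,5.562)
cell (2,3): code 0010 → (2.000,3.668)–(2.332,4.000)
cell (2,4): code 0011 → (2.332,4.000)–(2.592,5.000)
cell (2,5): code 0001 → (2.592,5.000)–(2.000,5.866)
total: 8 segments, chained into 1 closed loop(s), length Σ = 6.575661

segments=8 loops=1 length=6.576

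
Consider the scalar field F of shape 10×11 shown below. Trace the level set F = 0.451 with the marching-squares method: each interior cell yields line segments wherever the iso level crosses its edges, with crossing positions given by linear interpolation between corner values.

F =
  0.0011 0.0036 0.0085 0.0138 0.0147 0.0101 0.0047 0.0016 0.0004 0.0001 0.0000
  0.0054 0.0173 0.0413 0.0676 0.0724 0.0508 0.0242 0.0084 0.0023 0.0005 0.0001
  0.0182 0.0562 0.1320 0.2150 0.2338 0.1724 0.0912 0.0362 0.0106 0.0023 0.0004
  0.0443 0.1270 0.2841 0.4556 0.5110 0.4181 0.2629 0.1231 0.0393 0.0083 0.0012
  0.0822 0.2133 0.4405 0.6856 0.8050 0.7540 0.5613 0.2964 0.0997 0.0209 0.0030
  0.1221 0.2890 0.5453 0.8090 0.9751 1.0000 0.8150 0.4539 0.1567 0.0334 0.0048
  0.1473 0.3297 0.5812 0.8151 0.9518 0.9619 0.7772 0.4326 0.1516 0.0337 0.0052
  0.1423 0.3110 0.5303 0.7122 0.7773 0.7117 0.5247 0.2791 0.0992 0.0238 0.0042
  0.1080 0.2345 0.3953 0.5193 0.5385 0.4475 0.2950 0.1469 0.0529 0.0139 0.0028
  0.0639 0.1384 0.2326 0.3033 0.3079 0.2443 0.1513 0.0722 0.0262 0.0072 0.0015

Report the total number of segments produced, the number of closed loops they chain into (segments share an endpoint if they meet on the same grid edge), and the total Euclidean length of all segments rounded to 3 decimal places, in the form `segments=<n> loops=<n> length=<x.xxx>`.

cell (2,2): code 0100 → (2.981,3.000)–(3.000,2.973)
cell (2,3): code 1100 → (2.784,4.000)–(2.981,3.000)
cell (2,4): code 1000 → (3.000,4.646)–(2.784,4.000)
cell (3,2): code 0110 → (3.000,2.973)–(4.000,2.043)
cell (3,4): code 1101 → (3.098,5.000)–(3.000,4.646)
cell (3,5): code 1100 → (3.630,6.000)–(3.098,5.000)
cell (3,6): code 1000 → (4.000,6.416)–(3.630,6.000)
cell (4,1): code 0100 → (4.100,2.000)–(5.000,1.632)
cell (4,2): code 1110 → (4.000,2.043)–(4.100,2.000)
cell (4,6): code 1101 → (4.982,7.000)–(4.000,6.416)
cell (4,7): code 1000 → (5.000,7.010)–(4.982,7.000)
cell (5,1): code 0110 → (5.000,1.632)–(6.000,1.482)
cell (5,6): code 1011 → (6.000,6.947)–(5.136,7.000)
cell (5,7): code 0001 → (5.136,7.000)–(5.000,7.010)
cell (6,1): code 0110 → (6.000,1.482)–(7.000,1.638)
cell (6,6): code 1001 → (7.000,6.300)–(6.000,6.947)
cell (7,1): code 0010 → (7.000,1.638)–(7.587,2.000)
cell (7,2): code 0111 → (7.587,2.000)–(8.000,2.449)
cell (7,4): code 1011 → (8.000,4.962)–(7.987,5.000)
cell (7,5): code 0011 → (7.987,5.000)–(7.321,6.000)
cell (7,6): code 0001 → (7.321,6.000)–(7.000,6.300)
cell (8,2): code 0010 → (8.000,2.449)–(8.316,3.000)
cell (8,3): code 0011 → (8.316,3.000)–(8.379,4.000)
cell (8,4): code 0001 → (8.379,4.000)–(8.000,4.962)
total: 24 segments, chained into 1 closed loop(s), length Σ = 17.268257

segments=24 loops=1 length=17.268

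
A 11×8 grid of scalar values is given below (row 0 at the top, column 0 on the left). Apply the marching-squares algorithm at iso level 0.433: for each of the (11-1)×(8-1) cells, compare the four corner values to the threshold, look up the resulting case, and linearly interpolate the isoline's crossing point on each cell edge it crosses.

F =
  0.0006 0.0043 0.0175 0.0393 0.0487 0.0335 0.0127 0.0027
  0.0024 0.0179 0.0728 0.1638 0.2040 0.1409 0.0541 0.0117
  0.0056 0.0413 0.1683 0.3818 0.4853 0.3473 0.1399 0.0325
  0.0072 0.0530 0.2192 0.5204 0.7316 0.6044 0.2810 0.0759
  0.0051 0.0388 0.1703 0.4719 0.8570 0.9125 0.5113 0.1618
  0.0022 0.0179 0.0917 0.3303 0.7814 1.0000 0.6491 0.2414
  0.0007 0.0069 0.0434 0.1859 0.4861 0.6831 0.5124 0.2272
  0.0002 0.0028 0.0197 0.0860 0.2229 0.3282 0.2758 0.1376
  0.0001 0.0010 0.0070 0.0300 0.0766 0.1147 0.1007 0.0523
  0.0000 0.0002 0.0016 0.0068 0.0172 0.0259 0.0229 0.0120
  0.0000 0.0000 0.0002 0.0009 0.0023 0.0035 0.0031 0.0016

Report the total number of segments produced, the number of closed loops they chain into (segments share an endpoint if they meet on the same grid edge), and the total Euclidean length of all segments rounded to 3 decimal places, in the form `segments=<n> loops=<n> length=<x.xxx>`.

cell (1,3): code 0100 → (1.814,4.000)–(2.000,3.495)
cell (1,4): code 1000 → (2.000,4.379)–(1.814,4.000)
cell (2,2): code 0100 → (2.369,3.000)–(3.000,2.710)
cell (2,3): code 1110 → (2.000,3.495)–(2.369,3.000)
cell (2,4): code 1101 → (2.333,5.000)–(2.000,4.379)
cell (2,5): code 1000 → (3.000,5.530)–(2.333,5.000)
cell (3,2): code 0110 → (3.000,2.710)–(4.000,2.871)
cell (3,5): code 1101 → (3.660,6.000)–(3.000,5.530)
cell (3,6): code 1000 → (4.000,6.224)–(3.660,6.000)
cell (4,2): code 0010 → (4.000,2.871)–(4.275,3.000)
cell (4,3): code 0111 → (4.275,3.000)–(5.000,3.228)
cell (4,6): code 1001 → (5.000,6.530)–(4.000,6.224)
cell (5,3): code 0110 → (5.000,3.228)–(6.000,3.823)
cell (5,6): code 1001 → (6.000,6.278)–(5.000,6.530)
cell (6,3): code 0010 → (6.000,3.823)–(6.202,4.000)
cell (6,4): code 0011 → (6.202,4.000)–(6.705,5.000)
cell (6,5): code 0011 → (6.705,5.000)–(6.336,6.000)
cell (6,6): code 0001 → (6.336,6.000)–(6.000,6.278)
total: 18 segments, chained into 1 closed loop(s), length Σ = 13.253057

segments=18 loops=1 length=13.253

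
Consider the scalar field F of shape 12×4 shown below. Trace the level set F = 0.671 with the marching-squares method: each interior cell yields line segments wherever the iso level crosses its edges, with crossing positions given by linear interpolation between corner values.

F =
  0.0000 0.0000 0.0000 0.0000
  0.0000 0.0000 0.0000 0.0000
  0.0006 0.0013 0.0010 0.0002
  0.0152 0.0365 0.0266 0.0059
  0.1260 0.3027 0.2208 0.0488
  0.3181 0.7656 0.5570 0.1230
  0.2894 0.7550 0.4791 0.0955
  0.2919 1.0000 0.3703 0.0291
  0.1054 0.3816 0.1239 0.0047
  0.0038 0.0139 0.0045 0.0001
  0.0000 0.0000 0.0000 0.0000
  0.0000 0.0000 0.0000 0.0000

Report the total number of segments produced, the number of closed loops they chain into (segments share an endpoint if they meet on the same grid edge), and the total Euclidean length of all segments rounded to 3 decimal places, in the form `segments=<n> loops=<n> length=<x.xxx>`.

segments=8 loops=1 length=6.318

cell (4,0): code 0100 → (4.796,1.000)–(5.000,0.789)
cell (4,1): code 1000 → (5.000,1.453)–(4.796,1.000)
cell (5,0): code 0110 → (5.000,0.789)–(6.000,0.820)
cell (5,1): code 1001 → (6.000,1.304)–(5.000,1.453)
cell (6,0): code 0110 → (6.000,0.820)–(7.000,0.535)
cell (6,1): code 1001 → (7.000,1.522)–(6.000,1.304)
cell (7,0): code 0010 → (7.000,0.535)–(7.532,1.000)
cell (7,1): code 0001 → (7.532,1.000)–(7.000,1.522)
total: 8 segments, chained into 1 closed loop(s), length Σ = 6.318076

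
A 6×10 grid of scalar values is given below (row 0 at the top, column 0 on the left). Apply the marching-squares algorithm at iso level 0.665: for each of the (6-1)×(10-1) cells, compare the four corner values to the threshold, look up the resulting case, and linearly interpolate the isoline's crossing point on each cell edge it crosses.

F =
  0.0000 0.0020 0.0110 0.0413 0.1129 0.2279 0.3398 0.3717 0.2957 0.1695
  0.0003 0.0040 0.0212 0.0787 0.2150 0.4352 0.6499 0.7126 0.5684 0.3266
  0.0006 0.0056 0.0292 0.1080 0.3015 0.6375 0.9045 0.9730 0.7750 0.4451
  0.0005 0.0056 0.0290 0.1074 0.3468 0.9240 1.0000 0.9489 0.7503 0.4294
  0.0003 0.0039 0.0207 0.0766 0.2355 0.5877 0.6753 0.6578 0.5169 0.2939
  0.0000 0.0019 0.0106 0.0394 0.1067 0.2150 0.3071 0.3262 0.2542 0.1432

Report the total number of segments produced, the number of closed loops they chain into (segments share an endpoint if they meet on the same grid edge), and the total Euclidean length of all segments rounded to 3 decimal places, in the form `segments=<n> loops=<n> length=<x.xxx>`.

segments=16 loops=1 length=10.824

cell (0,6): code 0100 → (0.860,7.000)–(1.000,6.241)
cell (0,7): code 1000 → (1.000,7.330)–(0.860,7.000)
cell (1,5): code 0100 → (1.059,6.000)–(2.000,5.103)
cell (1,6): code 1110 → (1.000,6.241)–(1.059,6.000)
cell (1,7): code 1101 → (1.468,8.000)–(1.000,7.330)
cell (1,8): code 1000 → (2.000,8.333)–(1.468,8.000)
cell (2,4): code 0100 → (2.096,5.000)–(3.000,4.551)
cell (2,5): code 1110 → (2.000,5.103)–(2.096,5.000)
cell (2,8): code 1001 → (3.000,8.266)–(2.000,8.333)
cell (3,4): code 0010 → (3.000,4.551)–(3.770,5.000)
cell (3,5): code 0111 → (3.770,5.000)–(4.000,5.882)
cell (3,6): code 1011 → (4.000,6.589)–(3.975,7.000)
cell (3,7): code 0011 → (3.975,7.000)–(3.365,8.000)
cell (3,8): code 0001 → (3.365,8.000)–(3.000,8.266)
cell (4,5): code 0010 → (4.000,5.882)–(4.028,6.000)
cell (4,6): code 0001 → (4.028,6.000)–(4.000,6.589)
total: 16 segments, chained into 1 closed loop(s), length Σ = 10.824281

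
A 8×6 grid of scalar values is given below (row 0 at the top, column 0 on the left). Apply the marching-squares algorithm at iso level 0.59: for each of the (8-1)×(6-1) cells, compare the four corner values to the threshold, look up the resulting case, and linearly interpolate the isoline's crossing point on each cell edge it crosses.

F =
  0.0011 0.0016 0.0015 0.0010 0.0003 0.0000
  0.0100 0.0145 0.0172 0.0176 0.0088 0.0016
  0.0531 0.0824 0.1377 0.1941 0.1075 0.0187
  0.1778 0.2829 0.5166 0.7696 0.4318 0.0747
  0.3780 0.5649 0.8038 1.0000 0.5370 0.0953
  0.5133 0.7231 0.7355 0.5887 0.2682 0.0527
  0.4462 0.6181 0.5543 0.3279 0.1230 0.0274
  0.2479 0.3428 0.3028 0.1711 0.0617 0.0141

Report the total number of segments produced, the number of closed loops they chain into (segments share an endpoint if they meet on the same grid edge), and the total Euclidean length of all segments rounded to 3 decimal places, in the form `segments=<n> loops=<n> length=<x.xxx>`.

segments=14 loops=1 length=10.209

cell (2,2): code 0100 → (2.688,3.000)–(3.000,2.290)
cell (2,3): code 1000 → (3.000,3.532)–(2.688,3.000)
cell (3,1): code 0100 → (3.256,2.000)–(4.000,1.105)
cell (3,2): code 1110 → (3.000,2.290)–(3.256,2.000)
cell (3,3): code 1001 → (4.000,3.886)–(3.000,3.532)
cell (4,0): code 0100 → (4.159,1.000)–(5.000,0.366)
cell (4,1): code 1110 → (4.000,1.105)–(4.159,1.000)
cell (4,2): code 1011 → (5.000,2.991)–(4.997,3.000)
cell (4,3): code 0001 → (4.997,3.000)–(4.000,3.886)
cell (5,0): code 0110 → (5.000,0.366)–(6.000,0.837)
cell (5,1): code 1011 → (6.000,1.440)–(5.803,2.000)
cell (5,2): code 0001 → (5.803,2.000)–(5.000,2.991)
cell (6,0): code 0010 → (6.000,0.837)–(6.102,1.000)
cell (6,1): code 0001 → (6.102,1.000)–(6.000,1.440)
total: 14 segments, chained into 1 closed loop(s), length Σ = 10.209208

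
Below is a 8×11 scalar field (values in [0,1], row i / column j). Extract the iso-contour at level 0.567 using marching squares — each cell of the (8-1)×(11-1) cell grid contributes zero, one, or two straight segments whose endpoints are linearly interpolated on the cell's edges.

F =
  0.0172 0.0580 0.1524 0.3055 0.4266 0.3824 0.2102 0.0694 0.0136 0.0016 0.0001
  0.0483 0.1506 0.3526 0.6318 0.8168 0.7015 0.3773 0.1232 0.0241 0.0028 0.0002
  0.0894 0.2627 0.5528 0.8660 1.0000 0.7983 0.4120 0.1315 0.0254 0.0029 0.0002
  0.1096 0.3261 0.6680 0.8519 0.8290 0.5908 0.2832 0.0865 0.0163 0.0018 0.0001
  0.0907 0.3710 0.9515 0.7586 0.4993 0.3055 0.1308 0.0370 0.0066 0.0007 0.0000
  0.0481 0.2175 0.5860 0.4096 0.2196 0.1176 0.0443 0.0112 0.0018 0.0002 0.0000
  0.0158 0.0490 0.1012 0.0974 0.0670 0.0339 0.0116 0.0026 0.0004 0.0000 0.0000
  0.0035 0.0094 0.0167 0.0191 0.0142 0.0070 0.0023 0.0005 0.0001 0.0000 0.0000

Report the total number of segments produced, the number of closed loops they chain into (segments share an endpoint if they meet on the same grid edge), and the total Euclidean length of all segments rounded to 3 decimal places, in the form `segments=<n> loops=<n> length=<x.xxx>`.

cell (0,2): code 0100 → (0.801,3.000)–(1.000,2.768)
cell (0,3): code 1100 → (0.360,4.000)–(0.801,3.000)
cell (0,4): code 1100 → (0.579,5.000)–(0.360,4.000)
cell (0,5): code 1000 → (1.000,5.415)–(0.579,5.000)
cell (1,2): code 0110 → (1.000,2.768)–(2.000,2.045)
cell (1,5): code 1001 → (2.000,5.599)–(1.000,5.415)
cell (2,1): code 0100 → (2.123,2.000)–(3.000,1.705)
cell (2,2): code 1110 → (2.000,2.045)–(2.123,2.000)
cell (2,5): code 1001 → (3.000,5.077)–(2.000,5.599)
cell (3,1): code 0110 → (3.000,1.705)–(4.000,1.338)
cell (3,3): code 1011 → (4.000,3.739)–(3.795,4.000)
cell (3,4): code 0011 → (3.795,4.000)–(3.083,5.000)
cell (3,5): code 0001 → (3.083,5.000)–(3.000,5.077)
cell (4,1): code 0110 → (4.000,1.338)–(5.000,1.948)
cell (4,2): code 1011 → (5.000,2.108)–(4.549,3.000)
cell (4,3): code 0001 → (4.549,3.000)–(4.000,3.739)
cell (5,1): code 0010 → (5.000,1.948)–(5.039,2.000)
cell (5,2): code 0001 → (5.039,2.000)–(5.000,2.108)
total: 18 segments, chained into 1 closed loop(s), length Σ = 13.458213

segments=18 loops=1 length=13.458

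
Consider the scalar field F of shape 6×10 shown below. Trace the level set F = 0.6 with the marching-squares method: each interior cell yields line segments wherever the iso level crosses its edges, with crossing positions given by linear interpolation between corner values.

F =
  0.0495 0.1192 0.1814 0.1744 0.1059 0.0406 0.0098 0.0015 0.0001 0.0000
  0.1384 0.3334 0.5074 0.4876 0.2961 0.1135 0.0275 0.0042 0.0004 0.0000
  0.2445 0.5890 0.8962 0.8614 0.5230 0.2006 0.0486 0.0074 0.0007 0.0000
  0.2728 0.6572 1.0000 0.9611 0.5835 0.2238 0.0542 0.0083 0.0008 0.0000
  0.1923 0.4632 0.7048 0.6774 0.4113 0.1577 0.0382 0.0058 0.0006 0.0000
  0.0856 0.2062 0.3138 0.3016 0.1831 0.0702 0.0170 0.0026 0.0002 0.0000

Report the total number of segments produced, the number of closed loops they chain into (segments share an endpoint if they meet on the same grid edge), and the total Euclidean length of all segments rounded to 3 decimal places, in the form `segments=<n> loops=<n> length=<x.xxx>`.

cell (1,1): code 0100 → (1.238,2.000)–(2.000,1.036)
cell (1,2): code 1100 → (1.301,3.000)–(1.238,2.000)
cell (1,3): code 1000 → (2.000,3.772)–(1.301,3.000)
cell (2,0): code 0100 → (2.161,1.000)–(3.000,0.851)
cell (2,1): code 1110 → (2.000,1.036)–(2.161,1.000)
cell (2,3): code 1001 → (3.000,3.956)–(2.000,3.772)
cell (3,0): code 0010 → (3.000,0.851)–(3.295,1.000)
cell (3,1): code 0111 → (3.295,1.000)–(4.000,1.566)
cell (3,3): code 1001 → (4.000,3.291)–(3.000,3.956)
cell (4,1): code 0010 → (4.000,1.566)–(4.268,2.000)
cell (4,2): code 0011 → (4.268,2.000)–(4.206,3.000)
cell (4,3): code 0001 → (4.206,3.000)–(4.000,3.291)
total: 12 segments, chained into 1 closed loop(s), length Σ = 9.610577

segments=12 loops=1 length=9.611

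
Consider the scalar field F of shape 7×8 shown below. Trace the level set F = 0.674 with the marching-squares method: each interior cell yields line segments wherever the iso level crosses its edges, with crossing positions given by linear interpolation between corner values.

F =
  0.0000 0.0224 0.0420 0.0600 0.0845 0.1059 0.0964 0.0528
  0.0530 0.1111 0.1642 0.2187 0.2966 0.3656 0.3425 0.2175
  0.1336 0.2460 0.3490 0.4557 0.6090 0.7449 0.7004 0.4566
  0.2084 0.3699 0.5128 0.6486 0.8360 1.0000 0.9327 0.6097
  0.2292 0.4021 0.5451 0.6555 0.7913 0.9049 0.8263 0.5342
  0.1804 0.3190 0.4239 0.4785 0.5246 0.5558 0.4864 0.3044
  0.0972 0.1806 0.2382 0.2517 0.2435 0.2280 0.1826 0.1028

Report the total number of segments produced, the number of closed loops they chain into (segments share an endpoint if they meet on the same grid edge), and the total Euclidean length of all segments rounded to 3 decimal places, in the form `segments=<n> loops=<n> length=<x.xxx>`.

segments=12 loops=1 length=10.328

cell (1,4): code 0100 → (1.813,5.000)–(2.000,4.478)
cell (1,5): code 1100 → (1.926,6.000)–(1.813,5.000)
cell (1,6): code 1000 → (2.000,6.108)–(1.926,6.000)
cell (2,3): code 0100 → (2.286,4.000)–(3.000,3.136)
cell (2,4): code 1110 → (2.000,4.478)–(2.286,4.000)
cell (2,6): code 1001 → (3.000,6.801)–(2.000,6.108)
cell (3,3): code 0110 → (3.000,3.136)–(4.000,3.136)
cell (3,6): code 1001 → (4.000,6.521)–(3.000,6.801)
cell (4,3): code 0010 → (4.000,3.136)–(4.440,4.000)
cell (4,4): code 0011 → (4.440,4.000)–(4.661,5.000)
cell (4,5): code 0011 → (4.661,5.000)–(4.448,6.000)
cell (4,6): code 0001 → (4.448,6.000)–(4.000,6.521)
total: 12 segments, chained into 1 closed loop(s), length Σ = 10.328348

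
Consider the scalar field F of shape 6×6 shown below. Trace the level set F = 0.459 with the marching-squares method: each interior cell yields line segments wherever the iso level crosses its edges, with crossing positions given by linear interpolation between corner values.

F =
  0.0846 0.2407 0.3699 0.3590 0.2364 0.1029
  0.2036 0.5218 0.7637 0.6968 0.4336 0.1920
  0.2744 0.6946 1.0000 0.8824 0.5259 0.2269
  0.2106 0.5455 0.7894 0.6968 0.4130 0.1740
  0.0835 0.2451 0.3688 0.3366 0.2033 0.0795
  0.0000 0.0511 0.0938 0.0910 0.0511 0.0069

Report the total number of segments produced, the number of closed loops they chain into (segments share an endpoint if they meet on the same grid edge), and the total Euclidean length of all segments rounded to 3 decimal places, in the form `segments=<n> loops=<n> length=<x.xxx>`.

segments=14 loops=1 length=11.396

cell (0,0): code 0100 → (0.777,1.000)–(1.000,0.803)
cell (0,1): code 1100 → (0.226,2.000)–(0.777,1.000)
cell (0,2): code 1100 → (0.296,3.000)–(0.226,2.000)
cell (0,3): code 1000 → (1.000,3.903)–(0.296,3.000)
cell (1,0): code 0110 → (1.000,0.803)–(2.000,0.439)
cell (1,3): code 1101 → (1.275,4.000)–(1.000,3.903)
cell (1,4): code 1000 → (2.000,4.224)–(1.275,4.000)
cell (2,0): code 0110 → (2.000,0.439)–(3.000,0.742)
cell (2,3): code 1011 → (3.000,3.838)–(2.593,4.000)
cell (2,4): code 0001 → (2.593,4.000)–(2.000,4.224)
cell (3,0): code 0010 → (3.000,0.742)–(3.288,1.000)
cell (3,1): code 0011 → (3.288,1.000)–(3.786,2.000)
cell (3,2): code 0011 → (3.786,2.000)–(3.660,3.000)
cell (3,3): code 0001 → (3.660,3.000)–(3.000,3.838)
total: 14 segments, chained into 1 closed loop(s), length Σ = 11.396433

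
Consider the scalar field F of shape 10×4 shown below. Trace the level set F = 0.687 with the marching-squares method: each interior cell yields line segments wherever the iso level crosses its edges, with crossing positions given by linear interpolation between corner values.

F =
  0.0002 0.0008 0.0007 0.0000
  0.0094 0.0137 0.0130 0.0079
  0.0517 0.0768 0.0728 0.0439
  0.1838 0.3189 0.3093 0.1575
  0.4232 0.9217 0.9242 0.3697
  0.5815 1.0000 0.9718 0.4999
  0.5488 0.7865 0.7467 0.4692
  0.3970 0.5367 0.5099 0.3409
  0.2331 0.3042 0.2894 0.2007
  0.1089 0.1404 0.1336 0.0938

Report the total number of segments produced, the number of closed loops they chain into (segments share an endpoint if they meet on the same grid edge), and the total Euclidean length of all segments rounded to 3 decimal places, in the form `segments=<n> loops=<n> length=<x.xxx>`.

segments=10 loops=1 length=8.285

cell (3,0): code 0100 → (3.611,1.000)–(4.000,0.529)
cell (3,1): code 1100 → (3.614,2.000)–(3.611,1.000)
cell (3,2): code 1000 → (4.000,2.428)–(3.614,2.000)
cell (4,0): code 0110 → (4.000,0.529)–(5.000,0.252)
cell (4,2): code 1001 → (5.000,2.604)–(4.000,2.428)
cell (5,0): code 0110 → (5.000,0.252)–(6.000,0.581)
cell (5,2): code 1001 → (6.000,2.215)–(5.000,2.604)
cell (6,0): code 0010 → (6.000,0.581)–(6.398,1.000)
cell (6,1): code 0011 → (6.398,1.000)–(6.252,2.000)
cell (6,2): code 0001 → (6.252,2.000)–(6.000,2.215)
total: 10 segments, chained into 1 closed loop(s), length Σ = 8.285461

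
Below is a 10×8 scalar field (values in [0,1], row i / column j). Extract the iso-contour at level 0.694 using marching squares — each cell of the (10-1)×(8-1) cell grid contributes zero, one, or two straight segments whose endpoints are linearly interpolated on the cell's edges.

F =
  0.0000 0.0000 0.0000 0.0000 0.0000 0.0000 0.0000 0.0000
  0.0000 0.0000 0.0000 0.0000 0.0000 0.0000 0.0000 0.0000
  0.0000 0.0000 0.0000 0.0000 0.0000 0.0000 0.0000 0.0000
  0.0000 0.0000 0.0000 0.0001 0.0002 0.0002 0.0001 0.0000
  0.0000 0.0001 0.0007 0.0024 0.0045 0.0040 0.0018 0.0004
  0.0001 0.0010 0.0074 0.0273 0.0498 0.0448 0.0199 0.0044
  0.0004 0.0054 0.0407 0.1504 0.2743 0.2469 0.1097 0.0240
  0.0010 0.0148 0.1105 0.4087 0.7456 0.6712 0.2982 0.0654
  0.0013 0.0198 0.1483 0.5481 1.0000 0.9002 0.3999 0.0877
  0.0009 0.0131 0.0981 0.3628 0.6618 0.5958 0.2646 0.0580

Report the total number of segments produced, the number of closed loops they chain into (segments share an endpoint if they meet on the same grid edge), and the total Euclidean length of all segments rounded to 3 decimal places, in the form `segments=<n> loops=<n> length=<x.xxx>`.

segments=8 loops=1 length=6.280

cell (6,3): code 0100 → (6.891,4.000)–(7.000,3.847)
cell (6,4): code 1000 → (7.000,4.694)–(6.891,4.000)
cell (7,3): code 0110 → (7.000,3.847)–(8.000,3.323)
cell (7,4): code 1101 → (7.100,5.000)–(7.000,4.694)
cell (7,5): code 1000 → (8.000,5.412)–(7.100,5.000)
cell (8,3): code 0010 → (8.000,3.323)–(8.905,4.000)
cell (8,4): code 0011 → (8.905,4.000)–(8.677,5.000)
cell (8,5): code 0001 → (8.677,5.000)–(8.000,5.412)
total: 8 segments, chained into 1 closed loop(s), length Σ = 6.280443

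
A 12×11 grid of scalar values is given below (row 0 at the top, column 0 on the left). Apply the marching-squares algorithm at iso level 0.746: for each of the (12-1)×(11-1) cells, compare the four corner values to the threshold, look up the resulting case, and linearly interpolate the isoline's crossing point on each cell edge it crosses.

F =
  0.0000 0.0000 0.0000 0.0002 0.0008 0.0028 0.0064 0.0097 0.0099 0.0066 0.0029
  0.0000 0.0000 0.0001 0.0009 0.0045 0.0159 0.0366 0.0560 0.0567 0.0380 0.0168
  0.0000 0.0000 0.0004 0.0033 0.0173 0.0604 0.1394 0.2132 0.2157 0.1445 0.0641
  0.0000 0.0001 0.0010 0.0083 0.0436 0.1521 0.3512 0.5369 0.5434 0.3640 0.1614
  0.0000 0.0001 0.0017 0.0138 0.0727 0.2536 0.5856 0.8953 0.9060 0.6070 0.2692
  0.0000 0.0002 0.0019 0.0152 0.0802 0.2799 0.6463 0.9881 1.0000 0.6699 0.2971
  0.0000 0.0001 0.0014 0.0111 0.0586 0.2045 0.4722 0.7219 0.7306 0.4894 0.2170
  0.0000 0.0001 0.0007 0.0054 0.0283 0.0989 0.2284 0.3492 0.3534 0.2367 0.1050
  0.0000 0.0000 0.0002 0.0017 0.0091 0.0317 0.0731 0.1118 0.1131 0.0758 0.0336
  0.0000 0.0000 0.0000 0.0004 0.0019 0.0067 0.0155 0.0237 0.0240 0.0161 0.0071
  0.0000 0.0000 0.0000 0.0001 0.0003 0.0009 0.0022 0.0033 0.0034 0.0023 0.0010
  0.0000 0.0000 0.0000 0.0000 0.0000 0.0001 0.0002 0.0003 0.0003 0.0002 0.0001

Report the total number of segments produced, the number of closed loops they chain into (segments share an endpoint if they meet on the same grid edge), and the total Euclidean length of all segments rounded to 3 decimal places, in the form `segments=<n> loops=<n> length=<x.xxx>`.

cell (3,6): code 0100 → (3.583,7.000)–(4.000,6.518)
cell (3,7): code 1100 → (3.559,8.000)–(3.583,7.000)
cell (3,8): code 1000 → (4.000,8.535)–(3.559,8.000)
cell (4,6): code 0110 → (4.000,6.518)–(5.000,6.292)
cell (4,8): code 1001 → (5.000,8.769)–(4.000,8.535)
cell (5,6): code 0010 → (5.000,6.292)–(5.909,7.000)
cell (5,7): code 0011 → (5.909,7.000)–(5.943,8.000)
cell (5,8): code 0001 → (5.943,8.000)–(5.000,8.769)
total: 8 segments, chained into 1 closed loop(s), length Σ = 7.753656

segments=8 loops=1 length=7.754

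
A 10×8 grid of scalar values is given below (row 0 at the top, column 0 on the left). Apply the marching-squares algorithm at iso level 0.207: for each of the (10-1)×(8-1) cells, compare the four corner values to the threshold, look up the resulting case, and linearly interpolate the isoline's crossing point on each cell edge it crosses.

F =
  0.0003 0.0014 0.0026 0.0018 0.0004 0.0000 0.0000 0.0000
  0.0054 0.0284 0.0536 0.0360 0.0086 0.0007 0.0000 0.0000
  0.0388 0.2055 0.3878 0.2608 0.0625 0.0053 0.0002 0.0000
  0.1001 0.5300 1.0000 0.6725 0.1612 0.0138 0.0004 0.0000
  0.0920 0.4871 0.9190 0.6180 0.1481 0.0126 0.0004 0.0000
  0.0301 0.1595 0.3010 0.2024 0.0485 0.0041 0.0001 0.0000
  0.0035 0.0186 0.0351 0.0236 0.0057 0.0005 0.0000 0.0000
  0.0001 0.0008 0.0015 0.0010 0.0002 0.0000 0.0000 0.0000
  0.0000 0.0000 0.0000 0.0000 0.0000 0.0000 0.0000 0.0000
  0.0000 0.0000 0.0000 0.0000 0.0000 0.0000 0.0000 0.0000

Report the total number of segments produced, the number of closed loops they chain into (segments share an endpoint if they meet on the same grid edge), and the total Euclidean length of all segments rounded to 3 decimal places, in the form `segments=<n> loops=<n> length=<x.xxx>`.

segments=14 loops=1 length=11.595

cell (1,1): code 0100 → (1.459,2.000)–(2.000,1.008)
cell (1,2): code 1100 → (1.761,3.000)–(1.459,2.000)
cell (1,3): code 1000 → (2.000,3.271)–(1.761,3.000)
cell (2,0): code 0100 → (2.005,1.000)–(3.000,0.249)
cell (2,1): code 1110 → (2.000,1.008)–(2.005,1.000)
cell (2,3): code 1001 → (3.000,3.910)–(2.000,3.271)
cell (3,0): code 0110 → (3.000,0.249)–(4.000,0.291)
cell (3,3): code 1001 → (4.000,3.875)–(3.000,3.910)
cell (4,0): code 0010 → (4.000,0.291)–(4.855,1.000)
cell (4,1): code 0111 → (4.855,1.000)–(5.000,1.336)
cell (4,2): code 1011 → (5.000,2.953)–(4.989,3.000)
cell (4,3): code 0001 → (4.989,3.000)–(4.000,3.875)
cell (5,1): code 0010 → (5.000,1.336)–(5.354,2.000)
cell (5,2): code 0001 → (5.354,2.000)–(5.000,2.953)
total: 14 segments, chained into 1 closed loop(s), length Σ = 11.594721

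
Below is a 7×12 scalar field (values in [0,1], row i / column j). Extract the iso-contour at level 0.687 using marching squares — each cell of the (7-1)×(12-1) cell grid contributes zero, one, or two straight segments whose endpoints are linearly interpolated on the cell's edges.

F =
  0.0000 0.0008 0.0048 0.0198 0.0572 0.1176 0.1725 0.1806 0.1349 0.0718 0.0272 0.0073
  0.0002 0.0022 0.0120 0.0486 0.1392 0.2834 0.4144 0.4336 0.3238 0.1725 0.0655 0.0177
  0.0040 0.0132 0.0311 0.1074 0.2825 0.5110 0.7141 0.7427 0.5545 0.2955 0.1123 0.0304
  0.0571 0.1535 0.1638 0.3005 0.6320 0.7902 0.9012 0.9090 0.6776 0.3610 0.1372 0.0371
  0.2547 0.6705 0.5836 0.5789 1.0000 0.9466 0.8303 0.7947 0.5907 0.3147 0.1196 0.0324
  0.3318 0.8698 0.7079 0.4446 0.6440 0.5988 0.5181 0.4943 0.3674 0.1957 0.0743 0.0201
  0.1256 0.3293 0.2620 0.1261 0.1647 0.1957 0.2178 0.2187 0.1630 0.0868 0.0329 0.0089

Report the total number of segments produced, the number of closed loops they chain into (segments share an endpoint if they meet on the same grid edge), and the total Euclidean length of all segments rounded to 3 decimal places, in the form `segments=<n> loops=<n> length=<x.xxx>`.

segments=20 loops=2 length=16.001

cell (1,5): code 0100 → (1.910,6.000)–(2.000,5.867)
cell (1,6): code 1100 → (1.820,7.000)–(1.910,6.000)
cell (1,7): code 1000 → (2.000,7.296)–(1.820,7.000)
cell (2,4): code 0100 → (2.630,5.000)–(3.000,4.348)
cell (2,5): code 1110 → (2.000,5.867)–(2.630,5.000)
cell (2,7): code 1001 → (3.000,7.959)–(2.000,7.296)
cell (3,3): code 0100 → (3.149,4.000)–(4.000,3.257)
cell (3,4): code 1110 → (3.000,4.348)–(3.149,4.000)
cell (3,7): code 1001 → (4.000,7.528)–(3.000,7.959)
cell (4,0): code 0100 → (4.083,1.000)–(5.000,0.660)
cell (4,1): code 1100 → (4.832,2.000)–(4.083,1.000)
cell (4,2): code 1000 → (5.000,2.079)–(4.832,2.000)
cell (4,3): code 0010 → (4.000,3.257)–(4.879,4.000)
cell (4,4): code 0011 → (4.879,4.000)–(4.746,5.000)
cell (4,5): code 0011 → (4.746,5.000)–(4.459,6.000)
cell (4,6): code 0011 → (4.459,6.000)–(4.359,7.000)
cell (4,7): code 0001 → (4.359,7.000)–(4.000,7.528)
cell (5,0): code 0010 → (5.000,0.660)–(5.338,1.000)
cell (5,1): code 0011 → (5.338,1.000)–(5.047,2.000)
cell (5,2): code 0001 → (5.047,2.000)–(5.000,2.079)
total: 20 segments, chained into 2 closed loop(s), length Σ = 16.000652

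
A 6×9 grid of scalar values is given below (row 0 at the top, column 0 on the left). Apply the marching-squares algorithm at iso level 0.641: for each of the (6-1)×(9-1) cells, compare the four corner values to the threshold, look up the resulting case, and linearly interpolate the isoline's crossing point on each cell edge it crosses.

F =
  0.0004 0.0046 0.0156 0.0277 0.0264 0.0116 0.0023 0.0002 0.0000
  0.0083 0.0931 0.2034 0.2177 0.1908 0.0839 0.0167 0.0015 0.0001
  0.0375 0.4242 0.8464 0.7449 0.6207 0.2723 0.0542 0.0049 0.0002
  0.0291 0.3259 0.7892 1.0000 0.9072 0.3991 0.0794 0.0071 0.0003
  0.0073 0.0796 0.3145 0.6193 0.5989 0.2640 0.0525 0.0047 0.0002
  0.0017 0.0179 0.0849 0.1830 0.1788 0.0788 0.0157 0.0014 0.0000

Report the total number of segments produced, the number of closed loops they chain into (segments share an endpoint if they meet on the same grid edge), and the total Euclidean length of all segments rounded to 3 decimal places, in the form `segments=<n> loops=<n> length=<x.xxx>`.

segments=10 loops=1 length=8.350

cell (1,1): code 0100 → (1.681,2.000)–(2.000,1.514)
cell (1,2): code 1100 → (1.803,3.000)–(1.681,2.000)
cell (1,3): code 1000 → (2.000,3.837)–(1.803,3.000)
cell (2,1): code 0110 → (2.000,1.514)–(3.000,1.680)
cell (2,3): code 1101 → (2.071,4.000)–(2.000,3.837)
cell (2,4): code 1000 → (3.000,4.524)–(2.071,4.000)
cell (3,1): code 0010 → (3.000,1.680)–(3.312,2.000)
cell (3,2): code 0011 → (3.312,2.000)–(3.943,3.000)
cell (3,3): code 0011 → (3.943,3.000)–(3.863,4.000)
cell (3,4): code 0001 → (3.863,4.000)–(3.000,4.524)
total: 10 segments, chained into 1 closed loop(s), length Σ = 8.349949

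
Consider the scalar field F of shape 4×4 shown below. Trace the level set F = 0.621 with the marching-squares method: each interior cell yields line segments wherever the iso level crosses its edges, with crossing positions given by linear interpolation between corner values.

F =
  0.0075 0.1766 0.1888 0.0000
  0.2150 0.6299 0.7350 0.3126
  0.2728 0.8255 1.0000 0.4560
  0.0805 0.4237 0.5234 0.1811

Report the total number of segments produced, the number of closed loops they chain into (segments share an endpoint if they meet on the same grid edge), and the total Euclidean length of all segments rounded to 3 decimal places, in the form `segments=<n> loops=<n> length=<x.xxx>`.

segments=8 loops=1 length=6.261

cell (0,0): code 0100 → (0.980,1.000)–(1.000,0.979)
cell (0,1): code 1100 → (0.791,2.000)–(0.980,1.000)
cell (0,2): code 1000 → (1.000,2.270)–(0.791,2.000)
cell (1,0): code 0110 → (1.000,0.979)–(2.000,0.630)
cell (1,2): code 1001 → (2.000,2.697)–(1.000,2.270)
cell (2,0): code 0010 → (2.000,0.630)–(2.509,1.000)
cell (2,1): code 0011 → (2.509,1.000)–(2.795,2.000)
cell (2,2): code 0001 → (2.795,2.000)–(2.000,2.697)
total: 8 segments, chained into 1 closed loop(s), length Σ = 6.260889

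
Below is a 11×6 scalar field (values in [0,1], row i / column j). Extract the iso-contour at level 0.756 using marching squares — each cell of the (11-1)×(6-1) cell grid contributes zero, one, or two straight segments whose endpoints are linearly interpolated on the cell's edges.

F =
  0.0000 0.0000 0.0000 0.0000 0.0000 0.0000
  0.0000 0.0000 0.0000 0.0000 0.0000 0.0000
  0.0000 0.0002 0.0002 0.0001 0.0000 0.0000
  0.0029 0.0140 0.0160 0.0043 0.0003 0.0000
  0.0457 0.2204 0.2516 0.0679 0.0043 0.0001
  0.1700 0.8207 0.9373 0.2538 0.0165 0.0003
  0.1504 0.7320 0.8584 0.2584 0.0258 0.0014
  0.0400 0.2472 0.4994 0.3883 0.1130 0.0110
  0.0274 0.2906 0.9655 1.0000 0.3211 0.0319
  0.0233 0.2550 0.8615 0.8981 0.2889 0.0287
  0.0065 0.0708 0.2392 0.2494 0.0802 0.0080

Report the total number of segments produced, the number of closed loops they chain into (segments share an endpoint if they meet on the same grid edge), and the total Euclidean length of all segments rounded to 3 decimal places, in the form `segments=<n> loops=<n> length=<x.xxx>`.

cell (4,0): code 0100 → (4.892,1.000)–(5.000,0.901)
cell (4,1): code 1100 → (4.736,2.000)–(4.892,1.000)
cell (4,2): code 1000 → (5.000,2.265)–(4.736,2.000)
cell (5,0): code 0010 → (5.000,0.901)–(5.729,1.000)
cell (5,1): code 0111 → (5.729,1.000)–(6.000,1.190)
cell (5,2): code 1001 → (6.000,2.171)–(5.000,2.265)
cell (6,1): code 0010 → (6.000,1.190)–(6.285,2.000)
cell (6,2): code 0001 → (6.285,2.000)–(6.000,2.171)
cell (7,1): code 0100 → (7.551,2.000)–(8.000,1.690)
cell (7,2): code 1100 → (7.601,3.000)–(7.551,2.000)
cell (7,3): code 1000 → (8.000,3.359)–(7.601,3.000)
cell (8,1): code 0110 → (8.000,1.690)–(9.000,1.826)
cell (8,3): code 1001 → (9.000,3.233)–(8.000,3.359)
cell (9,1): code 0010 → (9.000,1.826)–(9.170,2.000)
cell (9,2): code 0011 → (9.170,2.000)–(9.219,3.000)
cell (9,3): code 0001 → (9.219,3.000)–(9.000,3.233)
total: 16 segments, chained into 2 closed loop(s), length Σ = 10.461559

segments=16 loops=2 length=10.462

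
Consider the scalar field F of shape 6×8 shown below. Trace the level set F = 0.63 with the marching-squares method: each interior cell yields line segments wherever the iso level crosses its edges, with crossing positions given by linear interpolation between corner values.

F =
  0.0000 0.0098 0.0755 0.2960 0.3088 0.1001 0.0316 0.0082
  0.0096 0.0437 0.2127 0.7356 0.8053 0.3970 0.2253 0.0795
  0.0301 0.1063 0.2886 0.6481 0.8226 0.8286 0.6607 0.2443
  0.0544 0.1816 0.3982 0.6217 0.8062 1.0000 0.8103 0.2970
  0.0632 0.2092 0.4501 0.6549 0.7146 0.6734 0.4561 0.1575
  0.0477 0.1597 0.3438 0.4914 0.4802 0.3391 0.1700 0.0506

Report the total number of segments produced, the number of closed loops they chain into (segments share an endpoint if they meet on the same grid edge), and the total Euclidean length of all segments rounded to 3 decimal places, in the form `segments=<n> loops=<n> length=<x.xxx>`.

cell (0,2): code 0100 → (0.760,3.000)–(1.000,2.798)
cell (0,3): code 1100 → (0.647,4.000)–(0.760,3.000)
cell (0,4): code 1000 → (1.000,4.429)–(0.647,4.000)
cell (1,2): code 0110 → (1.000,2.798)–(2.000,2.950)
cell (1,4): code 1101 → (1.540,5.000)–(1.000,4.429)
cell (1,5): code 1100 → (1.929,6.000)–(1.540,5.000)
cell (1,6): code 1000 → (2.000,6.074)–(1.929,6.000)
cell (2,2): code 0010 → (2.000,2.950)–(2.686,3.000)
cell (2,3): code 0111 → (2.686,3.000)–(3.000,3.045)
cell (2,6): code 1001 → (3.000,6.351)–(2.000,6.074)
cell (3,2): code 0100 → (3.250,3.000)–(4.000,2.878)
cell (3,3): code 1110 → (3.000,3.045)–(3.250,3.000)
cell (3,5): code 1011 → (4.000,5.200)–(3.509,6.000)
cell (3,6): code 0001 → (3.509,6.000)–(3.000,6.351)
cell (4,2): code 0010 → (4.000,2.878)–(4.152,3.000)
cell (4,3): code 0011 → (4.152,3.000)–(4.361,4.000)
cell (4,4): code 0011 → (4.361,4.000)–(4.130,5.000)
cell (4,5): code 0001 → (4.130,5.000)–(4.000,5.200)
total: 18 segments, chained into 1 closed loop(s), length Σ = 11.943232

segments=18 loops=1 length=11.943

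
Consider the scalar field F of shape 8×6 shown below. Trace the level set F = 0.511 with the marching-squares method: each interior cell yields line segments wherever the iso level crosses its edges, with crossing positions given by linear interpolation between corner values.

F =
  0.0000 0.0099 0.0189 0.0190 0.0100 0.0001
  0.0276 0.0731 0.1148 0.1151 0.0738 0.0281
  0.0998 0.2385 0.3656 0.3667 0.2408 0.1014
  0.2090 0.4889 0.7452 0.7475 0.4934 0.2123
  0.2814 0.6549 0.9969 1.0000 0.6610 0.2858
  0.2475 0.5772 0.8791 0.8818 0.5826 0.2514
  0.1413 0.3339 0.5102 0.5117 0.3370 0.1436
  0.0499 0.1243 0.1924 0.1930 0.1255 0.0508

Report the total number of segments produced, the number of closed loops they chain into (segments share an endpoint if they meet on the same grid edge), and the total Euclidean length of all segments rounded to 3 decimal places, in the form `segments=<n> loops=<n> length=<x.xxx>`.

cell (2,1): code 0100 → (2.383,2.000)–(3.000,1.086)
cell (2,2): code 1100 → (2.379,3.000)–(2.383,2.000)
cell (2,3): code 1000 → (3.000,3.931)–(2.379,3.000)
cell (3,0): code 0100 → (3.133,1.000)–(4.000,0.615)
cell (3,1): code 1110 → (3.000,1.086)–(3.133,1.000)
cell (3,3): code 1101 → (3.105,4.000)–(3.000,3.931)
cell (3,4): code 1000 → (4.000,4.400)–(3.105,4.000)
cell (4,0): code 0110 → (4.000,0.615)–(5.000,0.799)
cell (4,4): code 1001 → (5.000,4.216)–(4.000,4.400)
cell (5,0): code 0010 → (5.000,0.799)–(5.272,1.000)
cell (5,1): code 0011 → (5.272,1.000)–(5.998,2.000)
cell (5,2): code 0111 → (5.998,2.000)–(6.000,2.533)
cell (5,3): code 1011 → (6.000,3.004)–(5.292,4.000)
cell (5,4): code 0001 → (5.292,4.000)–(5.000,4.216)
cell (6,2): code 0010 → (6.000,2.533)–(6.002,3.000)
cell (6,3): code 0001 → (6.002,3.000)–(6.000,3.004)
total: 16 segments, chained into 1 closed loop(s), length Σ = 11.631876

segments=16 loops=1 length=11.632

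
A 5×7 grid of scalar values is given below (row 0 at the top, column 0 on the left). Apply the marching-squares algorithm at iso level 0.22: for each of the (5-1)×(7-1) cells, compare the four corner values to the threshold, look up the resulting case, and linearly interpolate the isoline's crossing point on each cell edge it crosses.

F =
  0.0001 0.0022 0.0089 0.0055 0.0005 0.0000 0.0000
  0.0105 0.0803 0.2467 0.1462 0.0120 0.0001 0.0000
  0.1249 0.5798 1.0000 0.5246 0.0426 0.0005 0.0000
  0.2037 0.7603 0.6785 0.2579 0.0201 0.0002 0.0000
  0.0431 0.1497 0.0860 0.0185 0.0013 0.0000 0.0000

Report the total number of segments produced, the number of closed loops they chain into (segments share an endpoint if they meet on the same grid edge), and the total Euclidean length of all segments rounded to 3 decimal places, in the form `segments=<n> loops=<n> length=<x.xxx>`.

segments=12 loops=1 length=10.063

cell (0,1): code 0100 → (0.888,2.000)–(1.000,1.840)
cell (0,2): code 1000 → (1.000,2.266)–(0.888,2.000)
cell (1,0): code 0100 → (1.280,1.000)–(2.000,0.209)
cell (1,1): code 1110 → (1.000,1.840)–(1.280,1.000)
cell (1,2): code 1101 → (1.195,3.000)–(1.000,2.266)
cell (1,3): code 1000 → (2.000,3.632)–(1.195,3.000)
cell (2,0): code 0110 → (2.000,0.209)–(3.000,0.029)
cell (2,3): code 1001 → (3.000,3.159)–(2.000,3.632)
cell (3,0): code 0010 → (3.000,0.029)–(3.885,1.000)
cell (3,1): code 0011 → (3.885,1.000)–(3.774,2.000)
cell (3,2): code 0011 → (3.774,2.000)–(3.158,3.000)
cell (3,3): code 0001 → (3.158,3.000)–(3.000,3.159)
total: 12 segments, chained into 1 closed loop(s), length Σ = 10.062747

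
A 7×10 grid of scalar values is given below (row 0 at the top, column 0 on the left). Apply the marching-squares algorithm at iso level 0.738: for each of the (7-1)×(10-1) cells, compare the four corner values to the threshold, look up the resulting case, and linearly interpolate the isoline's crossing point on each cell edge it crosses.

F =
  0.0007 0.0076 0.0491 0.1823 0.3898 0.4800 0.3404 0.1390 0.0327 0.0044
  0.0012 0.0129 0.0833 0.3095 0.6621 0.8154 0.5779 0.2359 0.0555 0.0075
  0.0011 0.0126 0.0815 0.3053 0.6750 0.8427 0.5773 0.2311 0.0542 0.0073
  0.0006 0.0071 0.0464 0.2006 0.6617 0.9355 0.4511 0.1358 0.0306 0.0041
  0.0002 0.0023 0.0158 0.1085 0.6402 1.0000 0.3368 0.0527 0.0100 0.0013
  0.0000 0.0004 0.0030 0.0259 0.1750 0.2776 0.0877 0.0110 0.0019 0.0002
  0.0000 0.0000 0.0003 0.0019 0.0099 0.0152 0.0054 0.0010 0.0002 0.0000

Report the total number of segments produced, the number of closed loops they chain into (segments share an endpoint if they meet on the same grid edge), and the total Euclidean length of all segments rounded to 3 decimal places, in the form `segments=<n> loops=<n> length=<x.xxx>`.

cell (0,4): code 0100 → (0.769,5.000)–(1.000,4.495)
cell (0,5): code 1000 → (1.000,5.326)–(0.769,5.000)
cell (1,4): code 0110 → (1.000,4.495)–(2.000,4.376)
cell (1,5): code 1001 → (2.000,5.394)–(1.000,5.326)
cell (2,4): code 0110 → (2.000,4.376)–(3.000,4.279)
cell (2,5): code 1001 → (3.000,5.408)–(2.000,5.394)
cell (3,4): code 0110 → (3.000,4.279)–(4.000,4.272)
cell (3,5): code 1001 → (4.000,5.395)–(3.000,5.408)
cell (4,4): code 0010 → (4.000,4.272)–(4.363,5.000)
cell (4,5): code 0001 → (4.363,5.000)–(4.000,5.395)
total: 10 segments, chained into 1 closed loop(s), length Σ = 8.318591

segments=10 loops=1 length=8.319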